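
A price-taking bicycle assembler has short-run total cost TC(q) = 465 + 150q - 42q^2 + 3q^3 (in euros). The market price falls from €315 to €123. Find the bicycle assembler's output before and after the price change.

AVC = 150 - 42q + 3q^2, minimized at q = 7 where min AVC = €3. MC = 150 - 84q + 9q^2.
At P = €315 ≥ min AVC, set P = MC on the rising branch: q = 11.
At P = €123 ≥ min AVC, set P = MC: q = 9. The firm stays open but cuts output.

Output falls from 11 to 9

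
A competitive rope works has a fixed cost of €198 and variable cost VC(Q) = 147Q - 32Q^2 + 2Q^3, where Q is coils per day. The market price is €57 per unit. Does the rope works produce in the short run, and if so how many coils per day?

From TC, MC = TC'(Q) = 147 - 64Q + 6Q^2 and AVC = VC/Q = 147 - 32Q + 2Q^2.
AVC hits its minimum where MC = AVC, at Q = 8, giving min AVC = 147 - 32·8 + 2·8^2 = €19.
Because €57 ≥ €19, revenue can cover variable cost; the firm operates.
P = MC gives 90 - 64Q + 6Q^2 = 0, with roots 5/3 and 9. Take the larger (rising MC): Q* = 9.
Check: AVC at Q = 9 is €21 ≤ P, so revenue covers variable cost.
Profit = P·Q − TC = 57·9 − 387 = €126.

Produce at Q = 9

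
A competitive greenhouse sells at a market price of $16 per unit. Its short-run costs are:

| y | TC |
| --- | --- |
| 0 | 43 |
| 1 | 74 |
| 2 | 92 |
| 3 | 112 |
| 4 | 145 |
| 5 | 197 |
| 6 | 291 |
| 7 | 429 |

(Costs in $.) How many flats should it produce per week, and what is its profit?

y = 0 (shut down); profit = -$43

Compute π = P·y − TC at each output: y=0: -43; y=1: -58; y=2: -60; y=3: -64; y=4: -81; y=5: -117; y=6: -195; y=7: -317.
Profit is highest at y = 0. Equivalently, the lowest AVC in the table is 69/3 ≈ $23 at y = 3, and P = $16 falls below it — price never covers variable cost, so the firm shuts down and loses only its fixed cost.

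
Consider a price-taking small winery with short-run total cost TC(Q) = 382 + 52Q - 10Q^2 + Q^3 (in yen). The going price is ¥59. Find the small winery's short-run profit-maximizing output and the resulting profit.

AVC = 52 - 10Q + Q^2; min AVC = ¥27 at Q = 5. Since P = ¥59 ≥ min AVC, the firm produces.
With MC = 52 - 20Q + 3Q^2, P = MC on the upward-sloping part at Q* = 7.
TR = 59·7 = 413. TC = 382 + 217 = 599. Profit = 413 − 599 = -¥186.
Shutting down would mean losing the fixed cost of ¥382, so operating at a loss of ¥186 is better by ¥196.

Profit = -¥186 at Q = 7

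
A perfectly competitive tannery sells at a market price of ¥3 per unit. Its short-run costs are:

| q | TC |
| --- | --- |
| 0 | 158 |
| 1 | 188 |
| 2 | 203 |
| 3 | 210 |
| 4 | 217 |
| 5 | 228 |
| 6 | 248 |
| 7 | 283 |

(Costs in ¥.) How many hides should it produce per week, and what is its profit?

Compute π = P·q − TC at each output: q=0: -158; q=1: -185; q=2: -197; q=3: -201; q=4: -205; q=5: -213; q=6: -230; q=7: -262.
Profit is highest at q = 0. Equivalently, the lowest AVC in the table is 70/5 ≈ ¥14 at q = 5, and P = ¥3 falls below it — price never covers variable cost, so the firm shuts down and loses only its fixed cost.

q = 0 (shut down); profit = -¥158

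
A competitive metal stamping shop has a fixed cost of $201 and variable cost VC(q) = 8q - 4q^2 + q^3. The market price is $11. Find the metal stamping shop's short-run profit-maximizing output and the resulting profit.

AVC = 8 - 4q + q^2 has its minimum $4 at q = 2; price $11 clears that bar, so the firm operates.
With MC = 8 - 8q + 3q^2, P = MC on the upward-sloping part at q* = 3.
TR = 11·3 = 33. TC = 201 + 15 = 216. Profit = 33 − 216 = -$183.
That loss of $183 beats the $201 the firm would lose by shutting down; producing recovers $18 of fixed cost.

Profit = -$183 at q = 3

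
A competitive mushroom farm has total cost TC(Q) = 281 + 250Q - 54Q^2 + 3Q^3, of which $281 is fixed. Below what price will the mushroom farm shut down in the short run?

The shutdown price is the minimum of AVC. VC = 250Q - 54Q^2 + 3Q^3, so AVC = 250 - 54Q + 3Q^2.
At the minimum of AVC, MC = AVC. MC = 250 - 108Q + 9Q^2; setting MC = AVC gives 6Q^2 - 54Q = 0, so Q = 9. min AVC = 7.
So the shutdown price is $7.

$7 per unit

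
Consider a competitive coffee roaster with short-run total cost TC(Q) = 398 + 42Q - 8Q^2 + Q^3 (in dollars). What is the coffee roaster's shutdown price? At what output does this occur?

$26 per unit, at Q = 4

Short-run supply begins at min AVC. From VC = 42Q - 8Q^2 + Q^3, AVC = 42 - 8Q + Q^2.
dAVC/dQ = -8 + 2Q = 0 gives Q = 4. min AVC = 42 - 8·4 + 4^2 = 26.
For P < $26 the firm produces nothing.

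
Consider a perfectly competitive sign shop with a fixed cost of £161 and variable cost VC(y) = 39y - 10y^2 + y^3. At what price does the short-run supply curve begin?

£14 per unit

The firm shuts down when price falls below the minimum of average variable cost. AVC = VC/y = 39 - 10y + y^2.
At the minimum of AVC, MC = AVC. MC = 39 - 20y + 3y^2; setting MC = AVC gives 2y^2 - 10y = 0, so y = 5. min AVC = 14.
For P < £14 the firm produces nothing.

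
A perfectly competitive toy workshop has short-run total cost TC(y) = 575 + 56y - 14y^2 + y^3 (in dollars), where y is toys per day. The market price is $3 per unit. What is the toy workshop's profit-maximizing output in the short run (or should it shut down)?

Strip out fixed cost: VC = 56y - 14y^2 + y^3. Then AVC = 56 - 14y + y^2 and MC = 56 - 28y + 3y^2.
The AVC parabola has its vertex at y = 14/2 = 7, where AVC = 56 - 14·7 + 7^2 = $7.
With P < min AVC ($3 < $7), every unit sold adds to the loss.
Shutting down limits the loss to fixed cost, $575.

Shut down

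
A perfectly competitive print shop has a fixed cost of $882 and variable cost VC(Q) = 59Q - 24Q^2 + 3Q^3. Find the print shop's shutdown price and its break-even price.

Shutdown price = $11; break-even price = $164

Shutdown price = min AVC. AVC = 59 - 24Q + 3Q^2, with vertex at Q = 4 and minimum $11.
ATC = 882/Q + 59 - 24Q + 3Q^2. Setting dATC/dQ = −882/Q^2 − 24 + 6Q = 0 gives Q = 7 (since 6·7^3 − 24·7^2 = 882).
min ATC = 882/7 + 59 − 24·7 + 3·7^2 = $164. That is the break-even price.
Between these two prices the firm operates at a loss; above $164 it earns a profit.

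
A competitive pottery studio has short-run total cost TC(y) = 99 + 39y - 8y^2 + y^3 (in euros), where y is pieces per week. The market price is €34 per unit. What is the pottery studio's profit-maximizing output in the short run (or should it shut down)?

From TC, MC = TC'(y) = 39 - 16y + 3y^2 and AVC = VC/y = 39 - 8y + y^2.
The AVC parabola has its vertex at y = 8/2 = 4, where AVC = 39 - 8·4 + 4^2 = €23.
Because €34 ≥ €23, revenue can cover variable cost; the firm operates.
P = MC gives 5 - 16y + 3y^2 = 0, with roots 1/3 and 5. Take the larger (rising MC): y* = 5.
Check: AVC at y = 5 is €24 ≤ P, so revenue covers variable cost.
Profit = P·y − TC = 34·5 − 219 = -€49, a loss, but smaller than the €99 fixed cost the firm would lose by shutting down.

Produce at y = 5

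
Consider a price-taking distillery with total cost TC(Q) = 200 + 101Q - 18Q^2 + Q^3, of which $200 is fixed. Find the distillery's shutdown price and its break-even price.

Shutdown price = min AVC. AVC = 101 - 18Q + Q^2, with vertex at Q = 9 and minimum $20.
ATC = 200/Q + 101 - 18Q + Q^2. Setting dATC/dQ = −200/Q^2 − 18 + 2Q = 0 gives Q = 10 (since 2·10^3 − 18·10^2 = 200).
min ATC = 200/10 + 101 − 18·10 + 10^2 = $41. That is the break-even price.
Between these two prices the firm operates at a loss; above $41 it earns a profit.

Shutdown price = $20; break-even price = $41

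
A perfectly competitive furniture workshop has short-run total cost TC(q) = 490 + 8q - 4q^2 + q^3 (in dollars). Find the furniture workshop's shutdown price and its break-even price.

AVC = 8 - 4q + q^2; minimized at q = 2, giving min AVC = $4. That is the shutdown price.
ATC = 490/q + 8 - 4q + q^2. Setting dATC/dq = −490/q^2 − 4 + 2q = 0 gives q = 7 (since 2·7^3 − 4·7^2 = 490).
min ATC = 490/7 + 8 − 4·7 + 7^2 = $99. That is the break-even price.
Between these two prices the firm operates at a loss; above $99 it earns a profit.

Shutdown price = $4; break-even price = $99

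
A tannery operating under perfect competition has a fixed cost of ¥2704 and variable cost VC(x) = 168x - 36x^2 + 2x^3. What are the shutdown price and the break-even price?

Shutdown price = ¥6; break-even price = ¥246

AVC = 168 - 36x + 2x^2; minimized at x = 9, giving min AVC = ¥6. That is the shutdown price.
ATC = 2704/x + 168 - 36x + 2x^2. Setting dATC/dx = −2704/x^2 − 36 + 4x = 0 gives x = 13 (since 4·13^3 − 36·13^2 = 2704).
min ATC = 2704/13 + 168 − 36·13 + 2·13^2 = ¥246. That is the break-even price.
Between these two prices the firm operates at a loss; above ¥246 it earns a profit.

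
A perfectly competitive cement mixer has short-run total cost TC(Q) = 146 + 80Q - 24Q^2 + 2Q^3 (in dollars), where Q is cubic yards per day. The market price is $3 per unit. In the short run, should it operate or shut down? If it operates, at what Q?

Strip out fixed cost: VC = 80Q - 24Q^2 + 2Q^3. Then AVC = 80 - 24Q + 2Q^2 and MC = 80 - 48Q + 6Q^2.
AVC is minimized where dAVC/dQ = -24 + 4Q = 0, at Q = 6; min AVC = 80 - 24·6 + 2·6^2 = $8.
P = $3 lies below min AVC = $8; no output level covers variable cost.
Best response: produce nothing and absorb the $146 fixed cost.

Shut down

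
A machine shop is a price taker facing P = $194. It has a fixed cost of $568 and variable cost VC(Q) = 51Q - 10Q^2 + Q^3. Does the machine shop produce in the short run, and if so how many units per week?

Variable cost is VC = 51Q - 10Q^2 + Q^3, so AVC = VC/Q = 51 - 10Q + Q^2 and MC = dTC/dQ = 51 - 20Q + 3Q^2.
The AVC parabola has its vertex at Q = 10/2 = 5, where AVC = 51 - 10·5 + 5^2 = $26.
Since P = $194 ≥ min AVC = $26, price covers variable cost and the firm should produce.
Solving P = MC: -143 - 20Q + 3Q^2 = 0 ⇒ Q = -13/3 or 11. On the upward-sloping branch, Q* = 11.
Check: AVC at Q = 11 is $62 ≤ P, so revenue covers variable cost.
Profit = P·Q − TC = 194·11 − 1250 = $884.

Produce at Q = 11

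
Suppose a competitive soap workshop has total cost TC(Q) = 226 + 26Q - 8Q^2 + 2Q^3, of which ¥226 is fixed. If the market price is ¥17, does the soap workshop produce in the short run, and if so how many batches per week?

Shut down

Variable cost is VC = 26Q - 8Q^2 + 2Q^3, so AVC = VC/Q = 26 - 8Q + 2Q^2 and MC = dTC/dQ = 26 - 16Q + 6Q^2.
AVC is minimized where dAVC/dQ = -8 + 4Q = 0, at Q = 2; min AVC = 26 - 8·2 + 2·2^2 = ¥18.
P = ¥17 lies below min AVC = ¥18; no output level covers variable cost.
Shutting down limits the loss to fixed cost, ¥226.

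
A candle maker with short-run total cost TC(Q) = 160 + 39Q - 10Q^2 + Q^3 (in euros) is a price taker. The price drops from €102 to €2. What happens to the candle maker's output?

Output falls from 9 to 0 (the firm shuts down)

MC = 39 - 20Q + 3Q^2; the shutdown threshold is min AVC = €14 (at Q = 5).
With P = €102 above the shutdown price, P = MC gives Q = 9.
At P = €2 < min AVC = €14, price no longer covers variable cost at any output, so the firm shuts down: Q = 0.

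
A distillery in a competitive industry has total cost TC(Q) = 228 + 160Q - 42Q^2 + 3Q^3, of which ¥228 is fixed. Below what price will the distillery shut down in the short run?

¥13 per unit

Short-run supply begins at min AVC. From VC = 160Q - 42Q^2 + 3Q^3, AVC = 160 - 42Q + 3Q^2.
At the minimum of AVC, MC = AVC. MC = 160 - 84Q + 9Q^2; setting MC = AVC gives 6Q^2 - 42Q = 0, so Q = 7. min AVC = 13.
So the shutdown price is ¥13.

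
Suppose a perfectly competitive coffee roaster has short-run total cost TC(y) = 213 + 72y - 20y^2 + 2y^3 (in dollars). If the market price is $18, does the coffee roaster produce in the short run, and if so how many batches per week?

Strip out fixed cost: VC = 72y - 20y^2 + 2y^3. Then AVC = 72 - 20y + 2y^2 and MC = 72 - 40y + 6y^2.
AVC is minimized where dAVC/dy = -20 + 4y = 0, at y = 5; min AVC = 72 - 20·5 + 2·5^2 = $22.
P = $18 lies below min AVC = $22; no output level covers variable cost.
Shutting down limits the loss to fixed cost, $213.

Shut down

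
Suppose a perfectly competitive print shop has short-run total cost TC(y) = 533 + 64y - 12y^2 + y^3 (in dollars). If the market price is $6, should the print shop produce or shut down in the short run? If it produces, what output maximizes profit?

Strip out fixed cost: VC = 64y - 12y^2 + y^3. Then AVC = 64 - 12y + y^2 and MC = 64 - 24y + 3y^2.
AVC is minimized where dAVC/dy = -12 + 2y = 0, at y = 6; min AVC = 64 - 12·6 + 6^2 = $28.
Since P = $6 < min AVC = $28, price fails to cover variable cost at any output.
The firm minimizes its loss by shutting down and losing only its fixed cost of $533.

Shut down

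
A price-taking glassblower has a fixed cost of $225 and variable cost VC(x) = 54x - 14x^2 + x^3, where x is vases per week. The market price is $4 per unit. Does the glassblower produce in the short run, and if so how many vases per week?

From TC, MC = TC'(x) = 54 - 28x + 3x^2 and AVC = VC/x = 54 - 14x + x^2.
AVC hits its minimum where MC = AVC, at x = 7, giving min AVC = 54 - 14·7 + 7^2 = $5.
With P < min AVC ($4 < $5), every unit sold adds to the loss.
The firm minimizes its loss by shutting down and losing only its fixed cost of $225.

Shut down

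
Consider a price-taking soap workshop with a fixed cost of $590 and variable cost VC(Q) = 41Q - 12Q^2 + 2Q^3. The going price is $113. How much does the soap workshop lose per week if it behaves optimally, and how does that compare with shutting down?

Profit = -$158 at Q = 6

AVC = 41 - 12Q + 2Q^2 has its minimum $23 at Q = 3; price $113 clears that bar, so the firm operates.
MC = 41 - 24Q + 6Q^2. Setting P = MC and taking the root on the rising branch gives Q* = 6.
TR = 113·6 = 678. TC = 590 + 246 = 836. Profit = 678 − 836 = -$158.
Shutting down would mean losing the fixed cost of $590, so operating at a loss of $158 is better by $432.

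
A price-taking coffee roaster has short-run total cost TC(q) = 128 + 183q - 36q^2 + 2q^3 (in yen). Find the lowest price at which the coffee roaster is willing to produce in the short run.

¥21 per unit

The firm shuts down when price falls below the minimum of average variable cost. AVC = VC/q = 183 - 36q + 2q^2.
dAVC/dq = -36 + 4q = 0 gives q = 9. min AVC = 183 - 36·9 + 2·9^2 = 21.
So the shutdown price is ¥21.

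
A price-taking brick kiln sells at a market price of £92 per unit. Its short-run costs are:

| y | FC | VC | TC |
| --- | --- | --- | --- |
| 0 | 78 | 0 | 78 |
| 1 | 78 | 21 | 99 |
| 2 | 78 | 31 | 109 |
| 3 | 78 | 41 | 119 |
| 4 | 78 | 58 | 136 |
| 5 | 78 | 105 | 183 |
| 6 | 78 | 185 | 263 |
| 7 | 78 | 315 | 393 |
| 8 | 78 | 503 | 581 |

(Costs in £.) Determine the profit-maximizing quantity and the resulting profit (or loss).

y = 6; profit = £289

Compute π = P·y − TC at each output: y=0: -78; y=1: -7; y=2: 75; y=3: 157; y=4: 232; y=5: 277; y=6: 289; y=7: 251; y=8: 155.
Profit is maximized at y = 6. AVC there is 185/6 = £30.83 ≤ P, so producing beats shutting down (which would give -£78).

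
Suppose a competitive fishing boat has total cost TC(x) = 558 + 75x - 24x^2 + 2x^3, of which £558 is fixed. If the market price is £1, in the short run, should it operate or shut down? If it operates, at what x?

Shut down

From TC, MC = TC'(x) = 75 - 48x + 6x^2 and AVC = VC/x = 75 - 24x + 2x^2.
The AVC parabola has its vertex at x = 24/4 = 6, where AVC = 75 - 24·6 + 2·6^2 = £3.
With P < min AVC (£1 < £3), every unit sold adds to the loss.
Best response: produce nothing and absorb the £558 fixed cost.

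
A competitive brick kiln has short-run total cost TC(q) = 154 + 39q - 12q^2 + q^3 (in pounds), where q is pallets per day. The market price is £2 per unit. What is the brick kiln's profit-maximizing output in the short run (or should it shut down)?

Shut down

From TC, MC = TC'(q) = 39 - 24q + 3q^2 and AVC = VC/q = 39 - 12q + q^2.
AVC is minimized where dAVC/dq = -12 + 2q = 0, at q = 6; min AVC = 39 - 12·6 + 6^2 = £3.
P = £2 lies below min AVC = £3; no output level covers variable cost.
Best response: produce nothing and absorb the £154 fixed cost.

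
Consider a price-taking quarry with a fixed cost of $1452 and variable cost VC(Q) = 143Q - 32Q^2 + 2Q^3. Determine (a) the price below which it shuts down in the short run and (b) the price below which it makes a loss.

Shutdown price = $15; break-even price = $165

AVC = 143 - 32Q + 2Q^2; minimized at Q = 8, giving min AVC = $15. That is the shutdown price.
ATC = 1452/Q + 143 - 32Q + 2Q^2. Setting dATC/dQ = −1452/Q^2 − 32 + 4Q = 0 gives Q = 11 (since 4·11^3 − 32·11^2 = 1452).
min ATC = 1452/11 + 143 − 32·11 + 2·11^2 = $165. That is the break-even price.
For $15 ≤ P < $165 the firm produces at a loss; below $15 it shuts down.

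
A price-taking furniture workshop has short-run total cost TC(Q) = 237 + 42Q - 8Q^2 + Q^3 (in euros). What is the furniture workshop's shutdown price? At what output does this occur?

The shutdown price is the minimum of AVC. VC = 42Q - 8Q^2 + Q^3, so AVC = 42 - 8Q + Q^2.
dAVC/dQ = -8 + 2Q = 0 gives Q = 4. min AVC = 42 - 8·4 + 4^2 = 26.
The firm shuts down for any P below €26.

€26 per unit, at Q = 4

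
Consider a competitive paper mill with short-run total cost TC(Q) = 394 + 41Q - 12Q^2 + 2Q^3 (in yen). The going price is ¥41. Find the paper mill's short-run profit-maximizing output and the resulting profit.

Profit = -¥330 at Q = 4

AVC = 41 - 12Q + 2Q^2; min AVC = ¥23 at Q = 3. Since P = ¥41 ≥ min AVC, the firm produces.
MC = 41 - 24Q + 6Q^2. Setting P = MC and taking the root on the rising branch gives Q* = 4.
TR = 41·4 = 164. TC = 394 + 100 = 494. Profit = 164 − 494 = -¥330.
That loss of ¥330 beats the ¥394 the firm would lose by shutting down; producing recovers ¥64 of fixed cost.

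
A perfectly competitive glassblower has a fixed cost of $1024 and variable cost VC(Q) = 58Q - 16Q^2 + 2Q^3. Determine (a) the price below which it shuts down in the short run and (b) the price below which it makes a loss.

Shutdown price = min AVC. AVC = 58 - 16Q + 2Q^2, with vertex at Q = 4 and minimum $26.
ATC = 1024/Q + 58 - 16Q + 2Q^2. Setting dATC/dQ = −1024/Q^2 − 16 + 4Q = 0 gives Q = 8 (since 4·8^3 − 16·8^2 = 1024).
min ATC = 1024/8 + 58 − 16·8 + 2·8^2 = $186. That is the break-even price.
Between these two prices the firm operates at a loss; above $186 it earns a profit.

Shutdown price = $26; break-even price = $186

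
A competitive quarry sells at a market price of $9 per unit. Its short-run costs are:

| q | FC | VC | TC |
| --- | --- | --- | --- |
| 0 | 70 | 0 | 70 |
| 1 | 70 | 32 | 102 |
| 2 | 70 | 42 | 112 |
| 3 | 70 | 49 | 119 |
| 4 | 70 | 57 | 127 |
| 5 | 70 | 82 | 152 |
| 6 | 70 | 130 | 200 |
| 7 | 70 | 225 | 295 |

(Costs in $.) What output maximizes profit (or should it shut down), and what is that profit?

q = 0 (shut down); profit = -$70

Profit at each row (π = 9q − TC): q=0: -70; q=1: -93; q=2: -94; q=3: -92; q=4: -91; q=5: -107; q=6: -146; q=7: -232.
Profit is highest at q = 0. Equivalently, the lowest AVC in the table is 57/4 ≈ $14.25 at q = 4, and P = $9 falls below it — price never covers variable cost, so the firm shuts down and loses only its fixed cost.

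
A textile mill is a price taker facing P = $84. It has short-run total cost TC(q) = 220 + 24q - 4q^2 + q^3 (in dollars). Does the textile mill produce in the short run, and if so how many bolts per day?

Strip out fixed cost: VC = 24q - 4q^2 + q^3. Then AVC = 24 - 4q + q^2 and MC = 24 - 8q + 3q^2.
The AVC parabola has its vertex at q = 4/2 = 2, where AVC = 24 - 4·2 + 2^2 = $20.
Since P = $84 ≥ min AVC = $20, price covers variable cost and the firm should produce.
P = MC gives -60 - 8q + 3q^2 = 0, with roots -10/3 and 6. Take the larger (rising MC): q* = 6.
Check: AVC at q = 6 is $36 ≤ P, so revenue covers variable cost.
Profit = P·q − TC = 84·6 − 436 = $68.

Produce at q = 6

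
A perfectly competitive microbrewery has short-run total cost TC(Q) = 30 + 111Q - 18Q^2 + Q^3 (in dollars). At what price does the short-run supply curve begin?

The shutdown price is the minimum of AVC. VC = 111Q - 18Q^2 + Q^3, so AVC = 111 - 18Q + Q^2.
At the minimum of AVC, MC = AVC. MC = 111 - 36Q + 3Q^2; setting MC = AVC gives 2Q^2 - 18Q = 0, so Q = 9. min AVC = 30.
So the shutdown price is $30.

$30 per unit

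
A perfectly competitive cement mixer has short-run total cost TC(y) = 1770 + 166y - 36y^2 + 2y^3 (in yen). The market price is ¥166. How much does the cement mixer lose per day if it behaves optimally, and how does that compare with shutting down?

AVC = 166 - 36y + 2y^2; min AVC = ¥4 at y = 9. Since P = ¥166 ≥ min AVC, the firm produces.
MC = 166 - 72y + 6y^2. Setting P = MC and taking the root on the rising branch gives y* = 12.
TR = 166·12 = 1992. TC = 1770 + 264 = 2034. Profit = 1992 − 2034 = -¥42.
Shutting down would mean losing the fixed cost of ¥1770, so operating at a loss of ¥42 is better by ¥1728.

Profit = -¥42 at y = 12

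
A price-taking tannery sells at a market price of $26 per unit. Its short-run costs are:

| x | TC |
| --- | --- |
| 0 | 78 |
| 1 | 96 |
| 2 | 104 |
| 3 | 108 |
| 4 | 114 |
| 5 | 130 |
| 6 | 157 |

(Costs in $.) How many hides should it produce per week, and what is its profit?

Compute π = P·x − TC at each output: x=0: -78; x=1: -70; x=2: -52; x=3: -30; x=4: -10; x=5: 0; x=6: -1.
Profit is maximized at x = 5. AVC there is 52/5 = $10.40 ≤ P, so producing beats shutting down (which would give -$78).

x = 5; profit = $0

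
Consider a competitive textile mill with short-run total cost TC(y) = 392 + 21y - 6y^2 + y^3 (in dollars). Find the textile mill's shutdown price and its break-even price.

Shutdown price = $12; break-even price = $84

AVC = 21 - 6y + y^2; minimized at y = 3, giving min AVC = $12. That is the shutdown price.
ATC = 392/y + 21 - 6y + y^2. Setting dATC/dy = −392/y^2 − 6 + 2y = 0 gives y = 7 (since 2·7^3 − 6·7^2 = 392).
min ATC = 392/7 + 21 − 6·7 + 7^2 = $84. That is the break-even price.
Between these two prices the firm operates at a loss; above $84 it earns a profit.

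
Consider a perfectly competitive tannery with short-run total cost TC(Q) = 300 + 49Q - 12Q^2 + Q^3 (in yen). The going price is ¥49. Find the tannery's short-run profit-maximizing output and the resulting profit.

Profit = -¥44 at Q = 8

AVC = 49 - 12Q + Q^2; min AVC = ¥13 at Q = 6. Since P = ¥49 ≥ min AVC, the firm produces.
MC = 49 - 24Q + 3Q^2. Setting P = MC and taking the root on the rising branch gives Q* = 8.
TR = 49·8 = 392. TC = 300 + 136 = 436. Profit = 392 − 436 = -¥44.
That loss of ¥44 beats the ¥300 the firm would lose by shutting down; producing recovers ¥256 of fixed cost.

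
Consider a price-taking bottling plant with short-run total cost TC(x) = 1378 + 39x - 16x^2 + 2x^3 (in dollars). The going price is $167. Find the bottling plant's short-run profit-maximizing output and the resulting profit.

AVC = 39 - 16x + 2x^2; min AVC = $7 at x = 4. Since P = $167 ≥ min AVC, the firm produces.
MC = 39 - 32x + 6x^2. Setting P = MC and taking the root on the rising branch gives x* = 8.
TR = 167·8 = 1336. TC = 1378 + 312 = 1690. Profit = 1336 − 1690 = -$354.
Shutting down would mean losing the fixed cost of $1378, so operating at a loss of $354 is better by $1024.

Profit = -$354 at x = 8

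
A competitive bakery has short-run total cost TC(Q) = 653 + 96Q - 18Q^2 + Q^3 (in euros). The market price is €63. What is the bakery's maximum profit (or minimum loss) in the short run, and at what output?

AVC = 96 - 18Q + Q^2 has its minimum €15 at Q = 9; price €63 clears that bar, so the firm operates.
With MC = 96 - 36Q + 3Q^2, P = MC on the upward-sloping part at Q* = 11.
TR = 63·11 = 693. TC = 653 + 209 = 862. Profit = 693 − 862 = -€169.
By producing, the firm covers all variable cost plus €484 of fixed cost; shutting down would lose the full €653.

Profit = -€169 at Q = 11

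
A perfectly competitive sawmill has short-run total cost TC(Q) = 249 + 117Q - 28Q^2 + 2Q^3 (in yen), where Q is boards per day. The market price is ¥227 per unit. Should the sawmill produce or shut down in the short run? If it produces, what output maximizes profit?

Variable cost is VC = 117Q - 28Q^2 + 2Q^3, so AVC = VC/Q = 117 - 28Q + 2Q^2 and MC = dTC/dQ = 117 - 56Q + 6Q^2.
The AVC parabola has its vertex at Q = 28/4 = 7, where AVC = 117 - 28·7 + 2·7^2 = ¥19.
Because ¥227 ≥ ¥19, revenue can cover variable cost; the firm operates.
P = MC gives -110 - 56Q + 6Q^2 = 0, with roots -5/3 and 11. Take the larger (rising MC): Q* = 11.
Check: AVC at Q = 11 is ¥51 ≤ P, so revenue covers variable cost.
Profit = P·Q − TC = 227·11 − 810 = ¥1687.

Produce at Q = 11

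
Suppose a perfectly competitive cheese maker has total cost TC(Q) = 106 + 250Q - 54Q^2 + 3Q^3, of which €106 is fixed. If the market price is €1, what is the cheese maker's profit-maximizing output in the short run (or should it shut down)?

Shut down

From TC, MC = TC'(Q) = 250 - 108Q + 9Q^2 and AVC = VC/Q = 250 - 54Q + 3Q^2.
AVC hits its minimum where MC = AVC, at Q = 9, giving min AVC = 250 - 54·9 + 3·9^2 = €7.
Since P = €1 < min AVC = €7, price fails to cover variable cost at any output.
Best response: produce nothing and absorb the €106 fixed cost.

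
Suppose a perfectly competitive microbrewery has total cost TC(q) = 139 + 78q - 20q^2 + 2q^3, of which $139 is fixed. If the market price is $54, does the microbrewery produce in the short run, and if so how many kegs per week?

Produce at q = 6

Variable cost is VC = 78q - 20q^2 + 2q^3, so AVC = VC/q = 78 - 20q + 2q^2 and MC = dTC/dq = 78 - 40q + 6q^2.
The AVC parabola has its vertex at q = 20/4 = 5, where AVC = 78 - 20·5 + 2·5^2 = $28.
P = $54 exceeds min AVC = $28, so the firm stays open.
P = MC gives 24 - 40q + 6q^2 = 0, with roots 2/3 and 6. Take the larger (rising MC): q* = 6.
Check: AVC at q = 6 is $30 ≤ P, so revenue covers variable cost.
Profit = P·q − TC = 54·6 − 319 = $5.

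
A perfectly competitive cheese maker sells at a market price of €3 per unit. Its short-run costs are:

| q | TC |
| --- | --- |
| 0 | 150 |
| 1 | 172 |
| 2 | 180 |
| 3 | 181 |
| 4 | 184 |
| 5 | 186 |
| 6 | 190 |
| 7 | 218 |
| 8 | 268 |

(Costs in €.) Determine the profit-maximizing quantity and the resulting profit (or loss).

q = 0 (shut down); profit = -€150

Compute π = P·q − TC at each output: q=0: -150; q=1: -169; q=2: -174; q=3: -172; q=4: -172; q=5: -171; q=6: -172; q=7: -197; q=8: -244.
Profit is highest at q = 0. Equivalently, the lowest AVC in the table is 40/6 ≈ €6.67 at q = 6, and P = €3 falls below it — price never covers variable cost, so the firm shuts down and loses only its fixed cost.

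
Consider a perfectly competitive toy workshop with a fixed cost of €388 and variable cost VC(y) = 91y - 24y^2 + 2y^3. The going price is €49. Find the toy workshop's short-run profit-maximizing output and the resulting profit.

Profit = -€192 at y = 7

AVC = 91 - 24y + 2y^2 has its minimum €19 at y = 6; price €49 clears that bar, so the firm operates.
With MC = 91 - 48y + 6y^2, P = MC on the upward-sloping part at y* = 7.
TR = 49·7 = 343. TC = 388 + 147 = 535. Profit = 343 − 535 = -€192.
By producing, the firm covers all variable cost plus €196 of fixed cost; shutting down would lose the full €388.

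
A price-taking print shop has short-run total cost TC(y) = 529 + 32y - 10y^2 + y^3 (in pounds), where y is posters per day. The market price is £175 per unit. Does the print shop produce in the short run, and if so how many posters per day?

Produce at y = 11

Strip out fixed cost: VC = 32y - 10y^2 + y^3. Then AVC = 32 - 10y + y^2 and MC = 32 - 20y + 3y^2.
AVC hits its minimum where MC = AVC, at y = 5, giving min AVC = 32 - 10·5 + 5^2 = £7.
Since P = £175 ≥ min AVC = £7, price covers variable cost and the firm should produce.
Set P = MC: 175 = 32 - 20y + 3y^2 → -143 - 20y + 3y^2 = 0. The roots are y = -13/3 and y = 11; the profit-maximizing output is on the rising part of MC, so y* = 11.
Check: AVC at y = 11 is £43 ≤ P, so revenue covers variable cost.
Profit = P·y − TC = 175·11 − 1002 = £923.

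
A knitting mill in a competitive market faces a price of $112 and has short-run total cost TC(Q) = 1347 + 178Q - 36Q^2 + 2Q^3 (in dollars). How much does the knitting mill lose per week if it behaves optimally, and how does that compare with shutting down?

AVC = 178 - 36Q + 2Q^2 has its minimum $16 at Q = 9; price $112 clears that bar, so the firm operates.
With MC = 178 - 72Q + 6Q^2, P = MC on the upward-sloping part at Q* = 11.
TR = 112·11 = 1232. TC = 1347 + 264 = 1611. Profit = 1232 − 1611 = -$379.
Shutting down would mean losing the fixed cost of $1347, so operating at a loss of $379 is better by $968.

Profit = -$379 at Q = 11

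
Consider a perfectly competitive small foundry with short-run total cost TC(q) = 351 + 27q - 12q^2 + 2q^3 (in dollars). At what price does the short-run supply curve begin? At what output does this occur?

The firm shuts down when price falls below the minimum of average variable cost. AVC = VC/q = 27 - 12q + 2q^2.
At the minimum of AVC, MC = AVC. MC = 27 - 24q + 6q^2; setting MC = AVC gives 4q^2 - 12q = 0, so q = 3. min AVC = 9.
The firm shuts down for any P below $9.

$9 per unit, at q = 3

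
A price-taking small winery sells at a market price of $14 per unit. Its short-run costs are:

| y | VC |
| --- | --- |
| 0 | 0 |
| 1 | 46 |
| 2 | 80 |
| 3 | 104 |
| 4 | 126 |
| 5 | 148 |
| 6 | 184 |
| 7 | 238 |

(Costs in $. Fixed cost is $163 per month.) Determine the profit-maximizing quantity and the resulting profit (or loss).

y = 0 (shut down); profit = -$163

Tabulate TR − TC: y=0: -163; y=1: -195; y=2: -215; y=3: -225; y=4: -233; y=5: -241; y=6: -263; y=7: -303.
Profit is highest at y = 0. Equivalently, the lowest AVC in the table is 148/5 ≈ $29.60 at y = 5, and P = $14 falls below it — price never covers variable cost, so the firm shuts down and loses only its fixed cost.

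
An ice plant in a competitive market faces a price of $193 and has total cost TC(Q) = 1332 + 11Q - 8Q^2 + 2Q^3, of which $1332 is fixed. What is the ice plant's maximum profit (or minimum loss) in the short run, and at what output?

AVC = 11 - 8Q + 2Q^2; min AVC = $3 at Q = 2. Since P = $193 ≥ min AVC, the firm produces.
MC = 11 - 16Q + 6Q^2. Setting P = MC and taking the root on the rising branch gives Q* = 7.
TR = 193·7 = 1351. TC = 1332 + 371 = 1703. Profit = 1351 − 1703 = -$352.
Shutting down would mean losing the fixed cost of $1332, so operating at a loss of $352 is better by $980.

Profit = -$352 at Q = 7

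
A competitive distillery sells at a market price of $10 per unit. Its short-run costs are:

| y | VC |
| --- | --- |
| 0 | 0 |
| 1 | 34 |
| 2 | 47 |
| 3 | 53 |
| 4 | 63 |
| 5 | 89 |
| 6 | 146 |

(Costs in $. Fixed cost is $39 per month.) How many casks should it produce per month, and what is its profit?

y = 0 (shut down); profit = -$39

Compute π = P·y − TC at each output: y=0: -39; y=1: -63; y=2: -66; y=3: -62; y=4: -62; y=5: -78; y=6: -125.
Profit is highest at y = 0. Equivalently, the lowest AVC in the table is 63/4 ≈ $15.75 at y = 4, and P = $10 falls below it — price never covers variable cost, so the firm shuts down and loses only its fixed cost.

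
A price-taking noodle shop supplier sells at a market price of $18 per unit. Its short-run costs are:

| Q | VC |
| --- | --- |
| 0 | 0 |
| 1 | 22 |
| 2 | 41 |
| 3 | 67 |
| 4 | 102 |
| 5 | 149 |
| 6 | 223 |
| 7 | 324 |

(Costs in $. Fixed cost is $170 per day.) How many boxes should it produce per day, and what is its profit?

Q = 0 (shut down); profit = -$170

Tabulate TR − TC: Q=0: -170; Q=1: -174; Q=2: -175; Q=3: -183; Q=4: -200; Q=5: -229; Q=6: -285; Q=7: -368.
Profit is highest at Q = 0. Equivalently, the lowest AVC in the table is 41/2 ≈ $20.50 at Q = 2, and P = $18 falls below it — price never covers variable cost, so the firm shuts down and loses only its fixed cost.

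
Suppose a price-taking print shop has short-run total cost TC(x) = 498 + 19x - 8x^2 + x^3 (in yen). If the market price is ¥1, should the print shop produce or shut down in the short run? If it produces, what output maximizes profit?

Shut down

Strip out fixed cost: VC = 19x - 8x^2 + x^3. Then AVC = 19 - 8x + x^2 and MC = 19 - 16x + 3x^2.
AVC hits its minimum where MC = AVC, at x = 4, giving min AVC = 19 - 8·4 + 4^2 = ¥3.
Since P = ¥1 < min AVC = ¥3, price fails to cover variable cost at any output.
Best response: produce nothing and absorb the ¥498 fixed cost.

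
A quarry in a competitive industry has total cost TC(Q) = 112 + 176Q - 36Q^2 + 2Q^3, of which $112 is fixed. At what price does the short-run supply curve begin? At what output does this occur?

The firm shuts down when price falls below the minimum of average variable cost. AVC = VC/Q = 176 - 36Q + 2Q^2.
At the minimum of AVC, MC = AVC. MC = 176 - 72Q + 6Q^2; setting MC = AVC gives 4Q^2 - 36Q = 0, so Q = 9. min AVC = 14.
For P < $14 the firm produces nothing.

$14 per unit, at Q = 9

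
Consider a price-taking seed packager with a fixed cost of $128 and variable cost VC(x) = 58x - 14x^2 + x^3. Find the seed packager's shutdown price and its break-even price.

Shutdown price = $9; break-even price = $26

AVC = 58 - 14x + x^2; minimized at x = 7, giving min AVC = $9. That is the shutdown price.
ATC = 128/x + 58 - 14x + x^2. Setting dATC/dx = −128/x^2 − 14 + 2x = 0 gives x = 8 (since 2·8^3 − 14·8^2 = 128).
min ATC = 128/8 + 58 − 14·8 + 8^2 = $26. That is the break-even price.
Between these two prices the firm operates at a loss; above $26 it earns a profit.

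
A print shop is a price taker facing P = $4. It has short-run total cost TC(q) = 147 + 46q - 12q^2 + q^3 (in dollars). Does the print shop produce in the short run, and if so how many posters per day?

Shut down

From TC, MC = TC'(q) = 46 - 24q + 3q^2 and AVC = VC/q = 46 - 12q + q^2.
AVC hits its minimum where MC = AVC, at q = 6, giving min AVC = 46 - 12·6 + 6^2 = $10.
With P < min AVC ($4 < $10), every unit sold adds to the loss.
Shutting down limits the loss to fixed cost, $147.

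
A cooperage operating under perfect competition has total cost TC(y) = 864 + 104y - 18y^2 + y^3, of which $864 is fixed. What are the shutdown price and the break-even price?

Shutdown price = $23; break-even price = $104

AVC = 104 - 18y + y^2; minimized at y = 9, giving min AVC = $23. That is the shutdown price.
ATC = 864/y + 104 - 18y + y^2. Setting dATC/dy = −864/y^2 − 18 + 2y = 0 gives y = 12 (since 2·12^3 − 18·12^2 = 864).
min ATC = 864/12 + 104 − 18·12 + 12^2 = $104. That is the break-even price.
Between these two prices the firm operates at a loss; above $104 it earns a profit.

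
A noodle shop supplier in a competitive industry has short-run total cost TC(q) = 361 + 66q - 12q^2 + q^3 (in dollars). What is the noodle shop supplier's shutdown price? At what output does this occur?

$30 per unit, at q = 6

The firm shuts down when price falls below the minimum of average variable cost. AVC = VC/q = 66 - 12q + q^2.
At the minimum of AVC, MC = AVC. MC = 66 - 24q + 3q^2; setting MC = AVC gives 2q^2 - 12q = 0, so q = 6. min AVC = 30.
For P < $30 the firm produces nothing.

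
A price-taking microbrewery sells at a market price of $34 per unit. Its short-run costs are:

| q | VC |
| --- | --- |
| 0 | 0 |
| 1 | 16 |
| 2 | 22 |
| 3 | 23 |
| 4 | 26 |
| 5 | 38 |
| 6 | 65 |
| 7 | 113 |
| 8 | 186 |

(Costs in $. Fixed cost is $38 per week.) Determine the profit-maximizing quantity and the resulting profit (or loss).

Tabulate TR − TC: q=0: -38; q=1: -20; q=2: 8; q=3: 41; q=4: 72; q=5: 94; q=6: 101; q=7: 87; q=8: 48.
Profit is maximized at q = 6. AVC there is 65/6 = $10.83 ≤ P, so producing beats shutting down (which would give -$38).

q = 6; profit = $101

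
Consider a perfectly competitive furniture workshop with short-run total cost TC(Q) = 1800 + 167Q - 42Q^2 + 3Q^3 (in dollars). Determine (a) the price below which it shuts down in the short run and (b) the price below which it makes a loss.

AVC = 167 - 42Q + 3Q^2; minimized at Q = 7, giving min AVC = $20. That is the shutdown price.
ATC = 1800/Q + 167 - 42Q + 3Q^2. Setting dATC/dQ = −1800/Q^2 − 42 + 6Q = 0 gives Q = 10 (since 6·10^3 − 42·10^2 = 1800).
min ATC = 1800/10 + 167 − 42·10 + 3·10^2 = $227. That is the break-even price.
For $20 ≤ P < $227 the firm produces at a loss; below $20 it shuts down.

Shutdown price = $20; break-even price = $227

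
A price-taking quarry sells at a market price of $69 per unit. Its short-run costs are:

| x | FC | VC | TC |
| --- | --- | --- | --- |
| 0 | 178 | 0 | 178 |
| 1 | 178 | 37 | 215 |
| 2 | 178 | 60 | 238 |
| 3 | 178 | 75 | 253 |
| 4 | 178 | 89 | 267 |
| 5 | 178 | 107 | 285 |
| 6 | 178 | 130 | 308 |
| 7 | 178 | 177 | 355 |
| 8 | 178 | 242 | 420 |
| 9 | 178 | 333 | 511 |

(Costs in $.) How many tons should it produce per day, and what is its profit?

x = 8; profit = $132

Tabulate TR − TC: x=0: -178; x=1: -146; x=2: -100; x=3: -46; x=4: 9; x=5: 60; x=6: 106; x=7: 128; x=8: 132; x=9: 110.
Profit is maximized at x = 8. AVC there is 242/8 = $30.25 ≤ P, so producing beats shutting down (which would give -$178).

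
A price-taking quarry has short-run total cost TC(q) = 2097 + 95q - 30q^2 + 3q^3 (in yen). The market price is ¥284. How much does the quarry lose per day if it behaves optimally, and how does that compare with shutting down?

AVC = 95 - 30q + 3q^2; min AVC = ¥20 at q = 5. Since P = ¥284 ≥ min AVC, the firm produces.
With MC = 95 - 60q + 9q^2, P = MC on the upward-sloping part at q* = 9.
TR = 284·9 = 2556. TC = 2097 + 612 = 2709. Profit = 2556 − 2709 = -¥153.
That loss of ¥153 beats the ¥2097 the firm would lose by shutting down; producing recovers ¥1944 of fixed cost.

Profit = -¥153 at q = 9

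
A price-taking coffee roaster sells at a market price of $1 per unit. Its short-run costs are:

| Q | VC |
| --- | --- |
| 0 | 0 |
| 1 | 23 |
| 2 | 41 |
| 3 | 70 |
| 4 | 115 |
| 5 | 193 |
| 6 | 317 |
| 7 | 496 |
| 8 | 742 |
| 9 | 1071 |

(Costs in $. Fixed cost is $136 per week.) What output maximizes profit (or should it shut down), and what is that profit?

Q = 0 (shut down); profit = -$136

Profit at each row (π = 1Q − TC): Q=0: -136; Q=1: -158; Q=2: -175; Q=3: -203; Q=4: -247; Q=5: -324; Q=6: -447; Q=7: -625; Q=8: -870; Q=9: -1198.
Profit is highest at Q = 0. Equivalently, the lowest AVC in the table is 41/2 ≈ $20.50 at Q = 2, and P = $1 falls below it — price never covers variable cost, so the firm shuts down and loses only its fixed cost.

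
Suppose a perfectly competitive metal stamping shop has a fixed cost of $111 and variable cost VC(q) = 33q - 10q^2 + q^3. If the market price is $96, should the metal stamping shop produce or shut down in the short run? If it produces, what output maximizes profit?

Produce at q = 9

Variable cost is VC = 33q - 10q^2 + q^3, so AVC = VC/q = 33 - 10q + q^2 and MC = dTC/dq = 33 - 20q + 3q^2.
AVC is minimized where dAVC/dq = -10 + 2q = 0, at q = 5; min AVC = 33 - 10·5 + 5^2 = $8.
Because $96 ≥ $8, revenue can cover variable cost; the firm operates.
Set P = MC: 96 = 33 - 20q + 3q^2 → -63 - 20q + 3q^2 = 0. The roots are q = -7/3 and q = 9; the profit-maximizing output is on the rising part of MC, so q* = 9.
Check: AVC at q = 9 is $24 ≤ P, so revenue covers variable cost.
Profit = P·q − TC = 96·9 − 327 = $537.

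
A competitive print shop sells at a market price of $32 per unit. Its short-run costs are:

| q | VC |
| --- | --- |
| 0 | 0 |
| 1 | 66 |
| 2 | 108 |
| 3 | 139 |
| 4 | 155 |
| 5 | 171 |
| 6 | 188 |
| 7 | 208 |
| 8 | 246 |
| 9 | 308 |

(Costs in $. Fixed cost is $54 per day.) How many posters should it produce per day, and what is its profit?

q = 7; profit = -$38

Compute π = P·q − TC at each output: q=0: -54; q=1: -88; q=2: -98; q=3: -97; q=4: -81; q=5: -65; q=6: -50; q=7: -38; q=8: -44; q=9: -74.
Profit is maximized at q = 7. AVC there is 208/7 = $29.71 ≤ P, so producing beats shutting down (which would give -$54).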